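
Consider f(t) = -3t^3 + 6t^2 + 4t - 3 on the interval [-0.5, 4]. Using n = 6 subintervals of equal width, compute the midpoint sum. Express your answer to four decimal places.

Δt = (4 − (-0.5))/6 = 0.75.
Midpoints: -0.125, 0.625, 1.375, 2.125, 2.875, 3.625.
f(-0.125) = -1741/512, f(0.625) = 569/512, f(1.375) = 3095/512, f(2.125) = 1949/512, f(2.875) = -6757/512, f(3.625) = -26911/512.
Sum = Δt · [f(-0.125) + f(0.625) + f(1.375) + ...].
Sum ≈ -43.6465.

-43.6465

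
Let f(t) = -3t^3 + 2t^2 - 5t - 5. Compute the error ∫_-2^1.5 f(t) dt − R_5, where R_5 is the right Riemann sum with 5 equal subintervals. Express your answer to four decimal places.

18.0790

Exact integral: ∫_-2^1.5 f(t) dt ≈ 2.661458.
R_5 = -15.4175.
Error ≈ 2.661458 − (-15.4175) ≈ 18.0790.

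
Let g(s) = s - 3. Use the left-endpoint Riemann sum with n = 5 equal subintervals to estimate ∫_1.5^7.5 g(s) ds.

Δs = (7.5 − 1.5)/5 = 1.2.
Left endpoints: 1.5, 2.7, 3.9, 5.1, 6.3.
g(1.5) = -1.5, g(2.7) = -0.3, g(3.9) = 0.9, g(5.1) = 2.1, g(6.3) = 3.3.
Sum = Δs · [g(1.5) + g(2.7) + g(3.9) + g(5.1) + g(6.3)].
Sum = 5.4.

5.4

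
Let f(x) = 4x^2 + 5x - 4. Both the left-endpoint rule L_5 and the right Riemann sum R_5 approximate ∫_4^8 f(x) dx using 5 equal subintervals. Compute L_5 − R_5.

-169.6

L_5 = 618.24.
R_5 = 787.84.
L_5 − R_5 = -169.6.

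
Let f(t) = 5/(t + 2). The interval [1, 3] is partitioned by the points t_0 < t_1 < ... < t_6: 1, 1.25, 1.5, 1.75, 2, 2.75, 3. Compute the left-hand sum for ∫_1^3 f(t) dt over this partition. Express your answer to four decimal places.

Subinterval widths: 0.25, 0.25, 0.25, 0.25, 0.75, 0.25.
Left endpoints: 1, 1.25, 1.5, 1.75, 2, 2.75.
f(1) = 5/3, f(1.25) = 20/13, f(1.5) = 10/7, f(1.75) = 4/3, f(2) = 1.25, f(2.75) = 20/19.
Sum = Σ Δt_i · f(t_i).
Sum ≈ 2.6924.

2.6924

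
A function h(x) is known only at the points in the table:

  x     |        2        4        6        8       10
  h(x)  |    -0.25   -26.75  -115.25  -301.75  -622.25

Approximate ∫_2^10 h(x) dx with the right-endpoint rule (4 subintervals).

-2132

Δx = 2.
Sum = 2·[(-26.75) + (-115.25) + (-301.75) + (-622.25)] = -2132.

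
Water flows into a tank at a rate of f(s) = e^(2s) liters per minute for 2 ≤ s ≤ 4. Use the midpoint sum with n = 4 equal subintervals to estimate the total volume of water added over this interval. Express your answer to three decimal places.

Δs = (4 − 2)/4 = 0.5.
Midpoints: 2.25, 2.75, 3.25, 3.75.
f(2.25) ≈ 90.017, f(2.75) ≈ 244.692, f(3.25) ≈ 665.142, f(3.75) ≈ 1808.042.
Sum = Δs · [f(2.25) + f(2.75) + f(3.25) + f(3.75)].
Sum ≈ 1403.947.

1403.947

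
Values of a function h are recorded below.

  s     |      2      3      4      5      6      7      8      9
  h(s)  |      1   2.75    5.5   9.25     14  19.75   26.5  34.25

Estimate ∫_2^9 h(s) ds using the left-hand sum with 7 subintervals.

Δs = 1.
Sum = 1·[1 + 2.75 + 5.5 + 9.25 + 14 + 19.75 + 26.5] = 78.75.

78.75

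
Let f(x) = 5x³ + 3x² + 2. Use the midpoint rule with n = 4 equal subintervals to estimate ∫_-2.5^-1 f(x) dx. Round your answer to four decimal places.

Δx = (-1 − (-2.5))/4 = 0.375.
Midpoints: -2.3125, -1.9375, -1.5625, -1.1875.
f(-2.3125) = -179361/4096, f(-1.9375) = -94635/4096, f(-1.5625) = -39933/4096, f(-1.1875) = -8775/4096.
Sum = Δx · [f(-2.3125) + f(-1.9375) + f(-1.5625) + f(-1.1875)].
Sum ≈ -29.5444.

-29.5444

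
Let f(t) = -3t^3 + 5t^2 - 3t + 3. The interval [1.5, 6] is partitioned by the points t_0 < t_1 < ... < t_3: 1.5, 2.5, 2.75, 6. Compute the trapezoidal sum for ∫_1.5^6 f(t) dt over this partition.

-849.83984375

Subinterval widths: 1, 0.25, 3.25.
f(1.5) = -0.375, f(2.5) = -20.125, f(2.75) = -29.828125, f(6) = -483.
On each subinterval the trapezoid contributes (Δt_i/2)·[f(t_{i-1}) + f(t_i)].
Sum = -849.83984375.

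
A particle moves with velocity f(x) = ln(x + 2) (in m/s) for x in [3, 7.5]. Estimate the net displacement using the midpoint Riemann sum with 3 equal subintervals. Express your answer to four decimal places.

8.8489

Δx = (7.5 − 3)/3 = 1.5.
Midpoints: 3.75, 5.25, 6.75.
f(3.75) ≈ 1.7492, f(5.25) ≈ 1.9810, f(6.75) ≈ 2.1691.
Sum = Δx · [f(3.75) + f(5.25) + f(6.75)].
Sum ≈ 8.8489.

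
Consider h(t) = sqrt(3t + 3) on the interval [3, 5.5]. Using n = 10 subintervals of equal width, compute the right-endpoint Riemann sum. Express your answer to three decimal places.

10.016

Δt = (5.5 − 3)/10 = 0.25.
Right endpoints: 3.25, 3.5, 3.75, 4, 4.25, 4.5, 4.75, 5, 5.25, 5.5.
h(3.25) ≈ 3.571, h(3.5) ≈ 3.674, h(3.75) ≈ 3.775, h(4) ≈ 3.873, h(4.25) ≈ 3.969, h(4.5) ≈ 4.062, h(4.75) ≈ 4.153, h(5) ≈ 4.243, h(5.25) ≈ 4.330, h(5.5) ≈ 4.416.
Sum = Δt · [h(3.25) + h(3.5) + h(3.75) + ...].
Sum ≈ 10.016.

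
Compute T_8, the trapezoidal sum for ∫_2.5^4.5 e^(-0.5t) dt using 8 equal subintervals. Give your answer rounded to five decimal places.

Δt = (4.5 − 2.5)/8 = 0.25.
f(2.5) ≈ 0.28650, f(2.75) ≈ 0.25284, f(3) ≈ 0.22313, f(3.25) ≈ 0.19691, f(3.5) ≈ 0.17377, f(3.75) ≈ 0.15335, f(4) ≈ 0.13534, f(4.25) ≈ 0.11943, f(4.5) ≈ 0.10540.
T_8 = (Δt/2)·[f(t_0) + 2f(t_1) + ... + 2f(t_{7}) + f(t_8)].
Sum ≈ 0.36268.

0.36268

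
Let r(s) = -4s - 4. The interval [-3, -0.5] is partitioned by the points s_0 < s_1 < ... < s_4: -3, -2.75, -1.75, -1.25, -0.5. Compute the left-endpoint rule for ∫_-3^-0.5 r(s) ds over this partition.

Subinterval widths: 0.25, 1, 0.5, 0.75.
Left endpoints: -3, -2.75, -1.75, -1.25.
r(-3) = 8, r(-2.75) = 7, r(-1.75) = 3, r(-1.25) = 1.
Sum = Σ Δs_i · r(s_i).
Sum = 11.25.

11.25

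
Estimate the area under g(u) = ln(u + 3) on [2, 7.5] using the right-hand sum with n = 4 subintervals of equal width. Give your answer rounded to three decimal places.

11.636

Δu = (7.5 − 2)/4 = 1.375.
Right endpoints: 3.375, 4.75, 6.125, 7.5.
g(3.375) ≈ 1.852, g(4.75) ≈ 2.048, g(6.125) ≈ 2.211, g(7.5) ≈ 2.351.
Sum = Δu · [g(3.375) + g(4.75) + g(6.125) + g(7.5)].
Sum ≈ 11.636.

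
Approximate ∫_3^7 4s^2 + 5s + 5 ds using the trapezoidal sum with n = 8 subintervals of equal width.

Δs = (7 − 3)/8 = 0.5.
f(3) = 56, f(3.5) = 71.5, f(4) = 89, f(4.5) = 108.5, f(5) = 130, f(5.5) = 153.5, f(6) = 179, f(6.5) = 206.5, f(7) = 236.
T_8 = (Δs/2)·[f(s_0) + 2f(s_1) + ... + 2f(s_{7}) + f(s_8)].
Sum = 542.

542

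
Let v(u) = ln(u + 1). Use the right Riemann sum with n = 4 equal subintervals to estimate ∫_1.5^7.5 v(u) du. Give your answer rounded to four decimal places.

Δu = (7.5 − 1.5)/4 = 1.5.
Right endpoints: 3, 4.5, 6, 7.5.
v(3) ≈ 1.3863, v(4.5) ≈ 1.7047, v(6) ≈ 1.9459, v(7.5) ≈ 2.1401.
Sum = Δu · [v(3) + v(4.5) + v(6) + v(7.5)].
Sum ≈ 10.7655.

10.7655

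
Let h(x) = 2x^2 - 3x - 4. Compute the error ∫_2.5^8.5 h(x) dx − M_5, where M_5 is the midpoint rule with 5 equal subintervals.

1.44

Exact integral: ∫_2.5^8.5 h(x) dx = 276.
M_5 = 274.56.
Error = 276 − 274.56 = 1.44.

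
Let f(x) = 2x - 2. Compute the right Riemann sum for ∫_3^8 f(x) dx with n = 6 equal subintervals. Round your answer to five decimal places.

Δx = (8 − 3)/6 = 5/6.
Right endpoints: 23/6, 14/3, 5.5, 19/3, 43/6, 8.
f(23/6) = 17/3, f(14/3) = 22/3, f(5.5) = 9, f(19/3) = 32/3, f(43/6) = 37/3, f(8) = 14.
Sum = Δx · [f(23/6) + f(14/3) + f(5.5) + ...].
Sum ≈ 49.16667.

49.16667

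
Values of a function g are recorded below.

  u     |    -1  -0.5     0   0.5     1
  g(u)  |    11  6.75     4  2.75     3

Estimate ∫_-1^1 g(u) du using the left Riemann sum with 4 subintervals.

12.25

Δu = 0.5.
Sum = 0.5·[11 + 6.75 + 4 + 2.75] = 12.25.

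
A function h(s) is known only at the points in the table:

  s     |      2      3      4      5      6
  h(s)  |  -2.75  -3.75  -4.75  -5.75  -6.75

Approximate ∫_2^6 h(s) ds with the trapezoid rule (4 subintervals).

-19

Δs = 1.
T_4 = (1/2)·[(-2.75) + 2·(-3.75) + 2·(-4.75) + 2·(-5.75) + (-6.75)] = -19.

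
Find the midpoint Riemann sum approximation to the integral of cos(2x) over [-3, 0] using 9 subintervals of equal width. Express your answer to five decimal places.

-0.14233

Δx = (0 − (-3))/9 = 1/3.
Midpoints: -17/6, -2.5, -13/6, -11/6, -1.5, -7/6, -5/6, -0.5, -1/6.
f(-17/6) ≈ 0.81590, f(-2.5) ≈ 0.28366, f(-13/6) ≈ -0.37004, f(-11/6) ≈ -0.86529, f(-1.5) ≈ -0.98999, f(-7/6) ≈ -0.69076, f(-5/6) ≈ -0.09572, f(-0.5) ≈ 0.54030, f(-1/6) ≈ 0.94496.
Sum = Δx · [f(-17/6) + f(-2.5) + f(-13/6) + ...].
Sum ≈ -0.14233.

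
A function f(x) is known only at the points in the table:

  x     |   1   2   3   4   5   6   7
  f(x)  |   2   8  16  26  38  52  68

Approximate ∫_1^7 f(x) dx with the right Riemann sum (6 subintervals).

Δx = 1.
Sum = 1·[8 + 16 + 26 + 38 + 52 + 68] = 208.

208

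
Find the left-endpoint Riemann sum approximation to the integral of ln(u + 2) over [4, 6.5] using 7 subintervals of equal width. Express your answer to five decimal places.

Δu = (6.5 − 4)/7 = 5/14.
Left endpoints: 4, 61/14, 33/7, 71/14, 38/7, 81/14, 43/7.
f(4) ≈ 1.79176, f(61/14) ≈ 1.84958, f(33/7) ≈ 1.90424, f(71/14) ≈ 1.95606, f(38/7) ≈ 2.00533, f(81/14) ≈ 2.05229, f(43/7) ≈ 2.09714.
Sum = Δu · [f(4) + f(61/14) + f(33/7) + ...].
Sum ≈ 4.87729.

4.87729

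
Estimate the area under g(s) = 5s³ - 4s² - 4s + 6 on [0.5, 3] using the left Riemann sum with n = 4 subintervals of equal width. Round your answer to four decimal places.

Δs = (3 − 0.5)/4 = 0.625.
Left endpoints: 0.5, 1.125, 1.75, 2.375.
g(0.5) = 3.625, g(1.125) = 1821/512, g(1.75) = 13.546875, g(2.375) = 20951/512.
Sum = Δs · [g(0.5) + g(1.125) + g(1.75) + g(2.375)].
Sum ≈ 38.5303.

38.5303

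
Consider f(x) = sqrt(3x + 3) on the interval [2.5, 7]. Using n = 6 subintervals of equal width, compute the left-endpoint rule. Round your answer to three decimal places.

Δx = (7 − 2.5)/6 = 0.75.
Left endpoints: 2.5, 3.25, 4, 4.75, 5.5, 6.25.
f(2.5) ≈ 3.240, f(3.25) ≈ 3.571, f(4) ≈ 3.873, f(4.75) ≈ 4.153, f(5.5) ≈ 4.416, f(6.25) ≈ 4.664.
Sum = Δx · [f(2.5) + f(3.25) + f(4) + ...].
Sum ≈ 17.938.

17.938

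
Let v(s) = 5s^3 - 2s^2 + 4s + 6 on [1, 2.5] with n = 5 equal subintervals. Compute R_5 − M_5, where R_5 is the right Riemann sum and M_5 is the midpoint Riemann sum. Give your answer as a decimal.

R_5 = 68.1675.
M_5 = 57.0553125.
R_5 − M_5 = 11.1121875.

11.1121875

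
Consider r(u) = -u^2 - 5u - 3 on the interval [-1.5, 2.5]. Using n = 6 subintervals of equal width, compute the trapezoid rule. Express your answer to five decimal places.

-28.62963

Δu = (2.5 − (-1.5))/6 = 2/3.
r(-1.5) = 2.25, r(-5/6) = 17/36, r(-1/6) = -79/36, r(0.5) = -5.75, r(7/6) = -367/36, r(11/6) = -559/36, r(2.5) = -21.75.
T_6 = (Δu/2)·[r(u_0) + 2r(u_1) + ... + 2r(u_{5}) + r(u_6)].
Sum ≈ -28.62963.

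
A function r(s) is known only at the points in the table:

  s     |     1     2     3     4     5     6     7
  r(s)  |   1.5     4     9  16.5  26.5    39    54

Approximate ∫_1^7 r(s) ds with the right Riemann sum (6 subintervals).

149

Δs = 1.
Sum = 1·[4 + 9 + 16.5 + 26.5 + 39 + 54] = 149.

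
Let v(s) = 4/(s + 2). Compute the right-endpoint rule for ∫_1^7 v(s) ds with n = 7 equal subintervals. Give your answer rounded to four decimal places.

Δs = (7 − 1)/7 = 6/7.
Right endpoints: 13/7, 19/7, 25/7, 31/7, 37/7, 43/7, 7.
v(13/7) = 28/27, v(19/7) = 28/33, v(25/7) = 28/39, v(31/7) = 28/45, v(37/7) = 28/51, v(43/7) = 28/57, v(7) = 4/9.
Sum = Δs · [v(13/7) + v(19/7) + v(25/7) + ...].
Sum ≈ 4.0375.

4.0375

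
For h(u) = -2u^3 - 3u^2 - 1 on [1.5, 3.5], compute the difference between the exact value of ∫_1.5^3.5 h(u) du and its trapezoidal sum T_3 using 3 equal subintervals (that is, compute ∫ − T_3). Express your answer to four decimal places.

Exact integral: ∫_1.5^3.5 h(u) du = -114.
T_3 ≈ -116.666667.
Error ≈ -114 − (-116.666667) ≈ 2.6667.

2.6667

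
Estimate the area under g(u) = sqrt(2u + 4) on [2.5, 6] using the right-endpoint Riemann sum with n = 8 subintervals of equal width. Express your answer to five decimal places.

Δu = (6 − 2.5)/8 = 0.4375.
Right endpoints: 2.9375, 3.375, 3.8125, 4.25, 4.6875, 5.125, 5.5625, 6.
g(2.9375) ≈ 3.14245, g(3.375) ≈ 3.27872, g(3.8125) ≈ 3.40955, g(4.25) ≈ 3.53553, g(4.6875) ≈ 3.65718, g(5.125) ≈ 3.77492, g(5.5625) ≈ 3.88909, g(6) ≈ 4.00000.
Sum = Δu · [g(2.9375) + g(3.375) + g(3.8125) + ...].
Sum ≈ 12.55075.

12.55075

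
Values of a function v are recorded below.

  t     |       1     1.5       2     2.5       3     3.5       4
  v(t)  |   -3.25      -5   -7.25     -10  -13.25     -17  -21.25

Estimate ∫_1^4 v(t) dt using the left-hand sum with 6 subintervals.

-27.875

Δt = 0.5.
Sum = 0.5·[(-3.25) + (-5) + (-7.25) + (-10) + (-13.25) + (-17)] = -27.875.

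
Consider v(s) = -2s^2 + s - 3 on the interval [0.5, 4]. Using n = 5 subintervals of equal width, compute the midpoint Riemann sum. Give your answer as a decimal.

-44.9225

Δs = (4 − 0.5)/5 = 0.7.
Midpoints: 0.85, 1.55, 2.25, 2.95, 3.65.
v(0.85) = -3.595, v(1.55) = -6.255, v(2.25) = -10.875, v(2.95) = -17.455, v(3.65) = -25.995.
Sum = Δs · [v(0.85) + v(1.55) + v(2.25) + v(2.95) + v(3.65)].
Sum = -44.9225.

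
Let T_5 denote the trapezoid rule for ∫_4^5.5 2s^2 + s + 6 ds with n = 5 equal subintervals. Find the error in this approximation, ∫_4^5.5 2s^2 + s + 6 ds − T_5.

Exact integral: ∫_4^5.5 f(s) ds = 84.375.
T_5 = 84.42.
Error = 84.375 − 84.42 = -0.045.

-0.045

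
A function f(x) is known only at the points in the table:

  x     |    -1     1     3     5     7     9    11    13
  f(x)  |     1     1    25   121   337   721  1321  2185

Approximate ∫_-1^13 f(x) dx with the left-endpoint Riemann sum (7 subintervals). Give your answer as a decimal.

Δx = 2.
Sum = 2·[1 + 1 + 25 + 121 + 337 + 721 + 1321] = 5054.

5054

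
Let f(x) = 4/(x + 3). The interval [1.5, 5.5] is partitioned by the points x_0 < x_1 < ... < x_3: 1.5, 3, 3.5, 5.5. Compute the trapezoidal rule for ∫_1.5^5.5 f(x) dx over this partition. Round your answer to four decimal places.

Subinterval widths: 1.5, 0.5, 2.
f(1.5) = 8/9, f(3) = 2/3, f(3.5) = 8/13, f(5.5) = 8/17.
On each subinterval the trapezoid contributes (Δx_i/2)·[f(x_{i-1}) + f(x_i)].
Sum ≈ 2.5732.

2.5732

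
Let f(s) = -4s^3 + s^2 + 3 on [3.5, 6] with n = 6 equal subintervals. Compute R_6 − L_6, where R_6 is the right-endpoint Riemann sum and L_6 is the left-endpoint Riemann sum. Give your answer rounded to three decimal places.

-278.646

R_6 ≈ -1224.10301.
L_6 ≈ -945.45718.
R_6 − L_6 ≈ -278.646.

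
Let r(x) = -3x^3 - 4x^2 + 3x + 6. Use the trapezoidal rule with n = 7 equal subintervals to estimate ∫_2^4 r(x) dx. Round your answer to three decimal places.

-225.510

Δx = (4 − 2)/7 = 2/7.
r(2) = -28, r(16/7) = -15046/343, r(18/7) = -21864/343, r(20/7) = -30202/343, r(22/7) = -40204/343, r(24/7) = -52014/343, r(26/7) = -65776/343, r(4) = -238.
T_7 = (Δx/2)·[r(x_0) + 2r(x_1) + ... + 2r(x_{6}) + r(x_7)].
Sum ≈ -225.510.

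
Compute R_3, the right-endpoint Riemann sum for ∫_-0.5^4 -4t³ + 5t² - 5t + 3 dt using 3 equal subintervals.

Δt = (4 − (-0.5))/3 = 1.5.
Right endpoints: 1, 2.5, 4.
f(1) = -1, f(2.5) = -40.75, f(4) = -193.
Sum = Δt · [f(1) + f(2.5) + f(4)].
Sum = -352.125.

-352.125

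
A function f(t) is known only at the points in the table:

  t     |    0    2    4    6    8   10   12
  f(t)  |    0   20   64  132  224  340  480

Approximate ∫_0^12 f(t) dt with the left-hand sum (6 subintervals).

Δt = 2.
Sum = 2·[0 + 20 + 64 + 132 + 224 + 340] = 1560.

1560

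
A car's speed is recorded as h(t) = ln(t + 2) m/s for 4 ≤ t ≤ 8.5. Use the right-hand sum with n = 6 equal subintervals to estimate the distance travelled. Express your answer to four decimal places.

9.6454

Δt = (8.5 − 4)/6 = 0.75.
Right endpoints: 4.75, 5.5, 6.25, 7, 7.75, 8.5.
h(4.75) ≈ 1.9095, h(5.5) ≈ 2.0149, h(6.25) ≈ 2.1102, h(7) ≈ 2.1972, h(7.75) ≈ 2.2773, h(8.5) ≈ 2.3514.
Sum = Δt · [h(4.75) + h(5.5) + h(6.25) + ...].
Sum ≈ 9.6454.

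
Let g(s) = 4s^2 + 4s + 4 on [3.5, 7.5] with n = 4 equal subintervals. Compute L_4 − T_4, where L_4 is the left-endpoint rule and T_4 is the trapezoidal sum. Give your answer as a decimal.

-96

L_4 = 516.
T_4 = 612.
L_4 − T_4 = -96.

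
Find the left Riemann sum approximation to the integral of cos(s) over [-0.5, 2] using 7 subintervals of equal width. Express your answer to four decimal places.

Δs = (2 − (-0.5))/7 = 5/14.
Left endpoints: -0.5, -1/7, 3/14, 4/7, 13/14, 9/7, 23/14.
f(-0.5) ≈ 0.8776, f(-1/7) ≈ 0.9898, f(3/14) ≈ 0.9771, f(4/7) ≈ 0.8411, f(13/14) ≈ 0.5990, f(9/7) ≈ 0.2812, f(23/14) ≈ -0.0720.
Sum = Δs · [f(-0.5) + f(-1/7) + f(3/14) + ...].
Sum ≈ 1.6050.

1.6050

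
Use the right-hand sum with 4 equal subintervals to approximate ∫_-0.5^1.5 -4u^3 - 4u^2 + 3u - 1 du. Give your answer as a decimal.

Δu = (1.5 − (-0.5))/4 = 0.5.
Right endpoints: 0, 0.5, 1, 1.5.
f(0) = -1, f(0.5) = -1, f(1) = -6, f(1.5) = -19.
Sum = Δu · [f(0) + f(0.5) + f(1) + f(1.5)].
Sum = -13.5.

-13.5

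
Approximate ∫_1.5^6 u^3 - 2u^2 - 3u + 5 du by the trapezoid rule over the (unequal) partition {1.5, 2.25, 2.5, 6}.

Subinterval widths: 0.75, 0.25, 3.5.
f(1.5) = -0.625, f(2.25) = -0.484375, f(2.5) = 0.625, f(6) = 131.
On each subinterval the trapezoid contributes (Δu_i/2)·[f(u_{i-1}) + f(u_i)].
Sum = 229.9453125.

229.9453125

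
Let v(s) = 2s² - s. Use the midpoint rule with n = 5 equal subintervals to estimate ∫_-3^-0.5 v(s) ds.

22.1875

Δs = (-0.5 − (-3))/5 = 0.5.
Midpoints: -2.75, -2.25, -1.75, -1.25, -0.75.
v(-2.75) = 17.875, v(-2.25) = 12.375, v(-1.75) = 7.875, v(-1.25) = 4.375, v(-0.75) = 1.875.
Sum = Δs · [v(-2.75) + v(-2.25) + v(-1.75) + v(-1.25) + v(-0.75)].
Sum = 22.1875.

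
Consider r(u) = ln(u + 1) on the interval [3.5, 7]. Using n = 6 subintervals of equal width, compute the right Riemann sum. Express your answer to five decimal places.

6.53224

Δu = (7 − 3.5)/6 = 7/12.
Right endpoints: 49/12, 14/3, 5.25, 35/6, 77/12, 7.
r(49/12) ≈ 1.62597, r(14/3) ≈ 1.73460, r(5.25) ≈ 1.83258, r(35/6) ≈ 1.92181, r(77/12) ≈ 2.00373, r(7) ≈ 2.07944.
Sum = Δu · [r(49/12) + r(14/3) + r(5.25) + ...].
Sum ≈ 6.53224.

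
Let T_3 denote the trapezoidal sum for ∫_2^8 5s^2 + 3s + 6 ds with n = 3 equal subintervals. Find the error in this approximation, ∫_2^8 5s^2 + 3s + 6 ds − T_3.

-20

Exact integral: ∫_2^8 f(s) ds = 966.
T_3 = 986.
Error = 966 − 986 = -20.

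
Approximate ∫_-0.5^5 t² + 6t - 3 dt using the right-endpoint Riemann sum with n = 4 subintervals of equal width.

140.89453125

Δt = (5 − (-0.5))/4 = 1.375.
Right endpoints: 0.875, 2.25, 3.625, 5.
f(0.875) = 3.015625, f(2.25) = 15.5625, f(3.625) = 31.890625, f(5) = 52.
Sum = Δt · [f(0.875) + f(2.25) + f(3.625) + f(5)].
Sum = 140.89453125.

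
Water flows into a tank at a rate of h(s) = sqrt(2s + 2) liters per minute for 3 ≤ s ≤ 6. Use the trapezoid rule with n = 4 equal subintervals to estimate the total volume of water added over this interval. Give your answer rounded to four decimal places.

9.9146

Δs = (6 − 3)/4 = 0.75.
h(3) ≈ 2.8284, h(3.75) ≈ 3.0822, h(4.5) ≈ 3.3166, h(5.25) ≈ 3.5355, h(6) ≈ 3.7417.
T_4 = (Δs/2)·[h(s_0) + 2h(s_1) + 2h(s_2) + 2h(s_3) + h(s_4)].
Sum ≈ 9.9146.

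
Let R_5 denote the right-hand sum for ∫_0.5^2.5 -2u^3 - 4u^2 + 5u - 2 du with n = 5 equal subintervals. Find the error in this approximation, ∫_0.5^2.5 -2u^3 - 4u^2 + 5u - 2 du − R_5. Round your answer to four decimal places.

9.6933

Exact integral: ∫_0.5^2.5 f(u) du ≈ -29.166667.
R_5 = -38.86.
Error ≈ -29.166667 − (-38.86) ≈ 9.6933.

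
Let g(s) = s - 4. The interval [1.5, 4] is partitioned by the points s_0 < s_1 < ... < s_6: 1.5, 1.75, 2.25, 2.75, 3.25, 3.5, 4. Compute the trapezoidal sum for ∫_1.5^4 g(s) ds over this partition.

Subinterval widths: 0.25, 0.5, 0.5, 0.5, 0.25, 0.5.
g(1.5) = -2.5, g(1.75) = -2.25, g(2.25) = -1.75, g(2.75) = -1.25, g(3.25) = -0.75, g(3.5) = -0.5, g(4) = 0.
On each subinterval the trapezoid contributes (Δs_i/2)·[g(s_{i-1}) + g(s_i)].
Sum = -3.125.

-3.125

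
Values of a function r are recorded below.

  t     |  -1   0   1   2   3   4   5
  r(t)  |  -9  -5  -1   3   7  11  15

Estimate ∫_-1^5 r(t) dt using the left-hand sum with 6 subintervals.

Δt = 1.
Sum = 1·[(-9) + (-5) + (-1) + 3 + 7 + 11] = 6.

6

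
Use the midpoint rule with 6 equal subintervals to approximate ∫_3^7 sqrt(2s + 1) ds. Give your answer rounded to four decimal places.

13.1937

Δs = (7 − 3)/6 = 2/3.
Midpoints: 10/3, 4, 14/3, 16/3, 6, 20/3.
f(10/3) ≈ 2.7689, f(4) ≈ 3.0000, f(14/3) ≈ 3.2146, f(16/3) ≈ 3.4157, f(6) ≈ 3.6056, f(20/3) ≈ 3.7859.
Sum = Δs · [f(10/3) + f(4) + f(14/3) + ...].
Sum ≈ 13.1937.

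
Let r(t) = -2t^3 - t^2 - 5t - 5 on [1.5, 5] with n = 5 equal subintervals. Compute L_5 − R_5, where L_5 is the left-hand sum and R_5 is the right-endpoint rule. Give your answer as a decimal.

198.45

L_5 = -331.52.
R_5 = -529.97.
L_5 − R_5 = 198.45.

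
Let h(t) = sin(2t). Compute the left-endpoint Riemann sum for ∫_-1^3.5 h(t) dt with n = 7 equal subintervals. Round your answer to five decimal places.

Δt = (3.5 − (-1))/7 = 9/14.
Left endpoints: -1, -5/14, 2/7, 13/14, 11/7, 31/14, 20/7.
h(-1) ≈ -0.90930, h(-5/14) ≈ -0.65508, h(2/7) ≈ 0.54083, h(13/14) ≈ 0.95928, h(11/7) ≈ -0.00126, h(31/14) ≈ -0.95999, h(20/7) ≈ -0.53871.
Sum = Δt · [h(-1) + h(-5/14) + h(2/7) + ...].
Sum ≈ -1.00557.

-1.00557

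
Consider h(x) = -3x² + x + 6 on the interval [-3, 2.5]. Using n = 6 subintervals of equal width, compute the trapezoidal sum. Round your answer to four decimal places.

-13.3108

Δx = (2.5 − (-3))/6 = 11/12.
h(-3) = -24, h(-25/12) = -437/48, h(-7/6) = 0.75, h(-0.25) = 5.5625, h(2/3) = 16/3, h(19/12) = 0.0625, h(2.5) = -10.25.
T_6 = (Δx/2)·[h(x_0) + 2h(x_1) + ... + 2h(x_{5}) + h(x_6)].
Sum ≈ -13.3108.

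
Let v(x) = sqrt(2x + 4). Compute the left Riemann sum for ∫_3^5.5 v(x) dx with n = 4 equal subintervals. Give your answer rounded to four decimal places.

8.6000

Δx = (5.5 − 3)/4 = 0.625.
Left endpoints: 3, 3.625, 4.25, 4.875.
v(3) ≈ 3.1623, v(3.625) ≈ 3.3541, v(4.25) ≈ 3.5355, v(4.875) ≈ 3.7081.
Sum = Δx · [v(3) + v(3.625) + v(4.25) + v(4.875)].
Sum ≈ 8.6000.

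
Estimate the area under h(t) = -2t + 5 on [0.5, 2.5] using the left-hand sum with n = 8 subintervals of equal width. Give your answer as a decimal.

4.5

Δt = (2.5 − 0.5)/8 = 0.25.
Left endpoints: 0.5, 0.75, 1, 1.25, 1.5, 1.75, 2, 2.25.
h(0.5) = 4, h(0.75) = 3.5, h(1) = 3, h(1.25) = 2.5, h(1.5) = 2, h(1.75) = 1.5, h(2) = 1, h(2.25) = 0.5.
Sum = Δt · [h(0.5) + h(0.75) + h(1) + ...].
Sum = 4.5.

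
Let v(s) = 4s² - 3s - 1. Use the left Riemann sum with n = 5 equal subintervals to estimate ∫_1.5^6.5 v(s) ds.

227.5

Δs = (6.5 − 1.5)/5 = 1.
Left endpoints: 1.5, 2.5, 3.5, 4.5, 5.5.
v(1.5) = 3.5, v(2.5) = 16.5, v(3.5) = 37.5, v(4.5) = 66.5, v(5.5) = 103.5.
Sum = Δs · [v(1.5) + v(2.5) + v(3.5) + v(4.5) + v(5.5)].
Sum = 227.5.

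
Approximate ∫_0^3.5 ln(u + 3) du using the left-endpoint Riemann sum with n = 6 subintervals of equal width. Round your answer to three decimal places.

Δu = (3.5 − 0)/6 = 7/12.
Left endpoints: 0, 7/12, 7/6, 1.75, 7/3, 35/12.
f(0) ≈ 1.099, f(7/12) ≈ 1.276, f(7/6) ≈ 1.427, f(1.75) ≈ 1.558, f(7/3) ≈ 1.674, f(35/12) ≈ 1.778.
Sum = Δu · [f(0) + f(7/12) + f(7/6) + ...].
Sum ≈ 5.140.

5.140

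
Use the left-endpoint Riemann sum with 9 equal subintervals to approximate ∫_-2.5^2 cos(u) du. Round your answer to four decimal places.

1.3800

Δu = (2 − (-2.5))/9 = 0.5.
Left endpoints: -2.5, -2, -1.5, -1, -0.5, 0, 0.5, 1, 1.5.
f(-2.5) ≈ -0.8011, f(-2) ≈ -0.4161, f(-1.5) ≈ 0.0707, f(-1) ≈ 0.5403, f(-0.5) ≈ 0.8776, f(0) ≈ 1.0000, f(0.5) ≈ 0.8776, f(1) ≈ 0.5403, f(1.5) ≈ 0.0707.
Sum = Δu · [f(-2.5) + f(-2) + f(-1.5) + ...].
Sum ≈ 1.3800.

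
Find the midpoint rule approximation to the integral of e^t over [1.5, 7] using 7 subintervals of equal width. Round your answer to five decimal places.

1064.55603

Δt = (7 − 1.5)/7 = 11/14.
Midpoints: 53/28, 75/28, 97/28, 4.25, 141/28, 163/28, 185/28.
f(53/28) ≈ 6.63831, f(75/28) ≈ 14.56427, f(97/28) ≈ 31.95363, f(4.25) ≈ 70.10541, f(141/28) ≈ 153.80942, f(163/28) ≈ 337.45379, f(185/28) ≈ 740.36467.
Sum = Δt · [f(53/28) + f(75/28) + f(97/28) + ...].
Sum ≈ 1064.55603.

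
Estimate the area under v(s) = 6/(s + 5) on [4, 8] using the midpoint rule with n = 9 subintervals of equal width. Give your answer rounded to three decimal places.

2.206

Δs = (8 − 4)/9 = 4/9.
Midpoints: 38/9, 14/3, 46/9, 50/9, 6, 58/9, 62/9, 22/3, 70/9.
v(38/9) = 54/83, v(14/3) = 18/29, v(46/9) = 54/91, v(50/9) = 54/95, v(6) = 6/11, v(58/9) = 54/103, v(62/9) = 54/107, v(22/3) = 18/37, v(70/9) = 54/115.
Sum = Δs · [v(38/9) + v(14/3) + v(46/9) + ...].
Sum ≈ 2.206.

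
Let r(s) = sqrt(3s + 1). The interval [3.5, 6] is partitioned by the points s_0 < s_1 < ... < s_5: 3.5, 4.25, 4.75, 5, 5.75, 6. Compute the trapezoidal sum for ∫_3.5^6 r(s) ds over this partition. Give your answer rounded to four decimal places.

9.7345

Subinterval widths: 0.75, 0.5, 0.25, 0.75, 0.25.
r(3.5) ≈ 3.3912, r(4.25) ≈ 3.7081, r(4.75) ≈ 3.9051, r(5) ≈ 4.0000, r(5.75) ≈ 4.2720, r(6) ≈ 4.3589.
On each subinterval the trapezoid contributes (Δs_i/2)·[r(s_{i-1}) + r(s_i)].
Sum ≈ 9.7345.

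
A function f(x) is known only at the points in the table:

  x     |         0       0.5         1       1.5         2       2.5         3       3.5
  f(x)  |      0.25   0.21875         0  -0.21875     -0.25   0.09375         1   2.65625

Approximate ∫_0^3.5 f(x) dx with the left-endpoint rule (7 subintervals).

0.546875

Δx = 0.5.
Sum = 0.5·[0.25 + 0.21875 + 0 + (-0.21875) + (-0.25) + 0.09375 + 1] = 0.546875.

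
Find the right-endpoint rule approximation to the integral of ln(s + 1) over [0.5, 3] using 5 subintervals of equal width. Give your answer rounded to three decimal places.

2.674

Δs = (3 − 0.5)/5 = 0.5.
Right endpoints: 1, 1.5, 2, 2.5, 3.
f(1) ≈ 0.693, f(1.5) ≈ 0.916, f(2) ≈ 1.099, f(2.5) ≈ 1.253, f(3) ≈ 1.386.
Sum = Δs · [f(1) + f(1.5) + f(2) + f(2.5) + f(3)].
Sum ≈ 2.674.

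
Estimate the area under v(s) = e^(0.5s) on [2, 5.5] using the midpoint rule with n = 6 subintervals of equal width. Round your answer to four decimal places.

25.7573

Δs = (5.5 − 2)/6 = 7/12.
Midpoints: 55/24, 2.875, 83/24, 97/24, 4.625, 125/24.
v(55/24) ≈ 3.1451, v(2.875) ≈ 4.2102, v(83/24) ≈ 5.6360, v(97/24) ≈ 7.5446, v(4.625) ≈ 10.0996, v(125/24) ≈ 13.5200.
Sum = Δs · [v(55/24) + v(2.875) + v(83/24) + ...].
Sum ≈ 25.7573.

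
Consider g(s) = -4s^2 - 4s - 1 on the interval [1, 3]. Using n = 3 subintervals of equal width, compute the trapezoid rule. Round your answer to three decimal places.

Δs = (3 − 1)/3 = 2/3.
g(1) = -9, g(5/3) = -169/9, g(7/3) = -289/9, g(3) = -49.
T_3 = (Δs/2)·[g(s_0) + 2g(s_1) + 2g(s_2) + g(s_3)].
Sum ≈ -53.259.

-53.259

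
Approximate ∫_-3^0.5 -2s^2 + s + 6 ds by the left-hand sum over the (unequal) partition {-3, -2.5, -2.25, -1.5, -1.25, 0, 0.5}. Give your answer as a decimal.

-9.5

Subinterval widths: 0.5, 0.25, 0.75, 0.25, 1.25, 0.5.
Left endpoints: -3, -2.5, -2.25, -1.5, -1.25, 0.
f(-3) = -15, f(-2.5) = -9, f(-2.25) = -6.375, f(-1.5) = 0, f(-1.25) = 1.625, f(0) = 6.
Sum = Σ Δs_i · f(s_i).
Sum = -9.5.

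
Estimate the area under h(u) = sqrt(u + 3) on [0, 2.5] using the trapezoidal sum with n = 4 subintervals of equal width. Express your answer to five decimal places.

5.13254

Δu = (2.5 − 0)/4 = 0.625.
h(0) ≈ 1.73205, h(0.625) ≈ 1.90394, h(1.25) ≈ 2.06155, h(1.875) ≈ 2.20794, h(2.5) ≈ 2.34521.
T_4 = (Δu/2)·[h(u_0) + 2h(u_1) + 2h(u_2) + 2h(u_3) + h(u_4)].
Sum ≈ 5.13254.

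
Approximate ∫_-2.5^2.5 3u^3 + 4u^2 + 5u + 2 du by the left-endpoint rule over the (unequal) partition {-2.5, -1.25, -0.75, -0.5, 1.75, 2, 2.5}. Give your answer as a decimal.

Subinterval widths: 1.25, 0.5, 0.25, 2.25, 0.25, 0.5.
Left endpoints: -2.5, -1.25, -0.75, -0.5, 1.75, 2.
f(-2.5) = -32.375, f(-1.25) = -3.859375, f(-0.75) = -0.765625, f(-0.5) = 0.125, f(1.75) = 39.078125, f(2) = 52.
Sum = Σ Δu_i · f(u_i).
Sum = -6.5390625.

-6.5390625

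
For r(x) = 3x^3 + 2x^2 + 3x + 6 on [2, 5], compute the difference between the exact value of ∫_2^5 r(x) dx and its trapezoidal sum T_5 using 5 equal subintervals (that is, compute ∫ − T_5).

-6.03

Exact integral: ∫_2^5 r(x) dx = 584.25.
T_5 = 590.28.
Error = 584.25 − 590.28 = -6.03.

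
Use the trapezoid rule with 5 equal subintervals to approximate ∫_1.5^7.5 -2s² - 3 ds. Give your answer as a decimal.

-299.88

Δs = (7.5 − 1.5)/5 = 1.2.
f(1.5) = -7.5, f(2.7) = -17.58, f(3.9) = -33.42, f(5.1) = -55.02, f(6.3) = -82.38, f(7.5) = -115.5.
T_5 = (Δs/2)·[f(s_0) + 2f(s_1) + ... + 2f(s_{4}) + f(s_5)].
Sum = -299.88.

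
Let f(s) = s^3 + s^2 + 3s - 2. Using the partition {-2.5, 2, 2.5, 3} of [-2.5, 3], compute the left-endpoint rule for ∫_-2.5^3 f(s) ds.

-63.25

Subinterval widths: 4.5, 0.5, 0.5.
Left endpoints: -2.5, 2, 2.5.
f(-2.5) = -18.875, f(2) = 16, f(2.5) = 27.375.
Sum = Σ Δs_i · f(s_i).
Sum = -63.25.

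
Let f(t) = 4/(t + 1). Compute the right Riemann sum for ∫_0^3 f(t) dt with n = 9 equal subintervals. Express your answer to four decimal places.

Δt = (3 − 0)/9 = 1/3.
Right endpoints: 1/3, 2/3, 1, 4/3, 5/3, 2, 7/3, 8/3, 3.
f(1/3) = 3, f(2/3) = 2.4, f(1) = 2, f(4/3) = 12/7, f(5/3) = 1.5, f(2) = 4/3, f(7/3) = 1.2, f(8/3) = 12/11, f(3) = 1.
Sum = Δt · [f(1/3) + f(2/3) + f(1) + ...].
Sum ≈ 5.0795.

5.0795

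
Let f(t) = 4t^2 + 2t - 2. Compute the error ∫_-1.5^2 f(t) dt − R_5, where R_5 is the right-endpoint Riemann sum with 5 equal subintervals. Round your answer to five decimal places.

-6.04333

Exact integral: ∫_-1.5^2 f(t) dt ≈ 9.9166667.
R_5 = 15.96.
Error ≈ 9.9166667 − 15.96 ≈ -6.04333.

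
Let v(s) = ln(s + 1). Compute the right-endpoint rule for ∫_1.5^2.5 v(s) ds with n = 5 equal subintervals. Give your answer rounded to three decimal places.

1.127

Δs = (2.5 − 1.5)/5 = 0.2.
Right endpoints: 1.7, 1.9, 2.1, 2.3, 2.5.
v(1.7) ≈ 0.993, v(1.9) ≈ 1.065, v(2.1) ≈ 1.131, v(2.3) ≈ 1.194, v(2.5) ≈ 1.253.
Sum = Δs · [v(1.7) + v(1.9) + v(2.1) + v(2.3) + v(2.5)].
Sum ≈ 1.127.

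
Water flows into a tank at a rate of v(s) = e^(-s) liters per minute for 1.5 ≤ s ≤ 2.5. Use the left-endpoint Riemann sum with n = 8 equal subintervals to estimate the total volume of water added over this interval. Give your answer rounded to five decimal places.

0.15004

Δs = (2.5 − 1.5)/8 = 0.125.
Left endpoints: 1.5, 1.625, 1.75, 1.875, 2, 2.125, 2.25, 2.375.
v(1.5) ≈ 0.22313, v(1.625) ≈ 0.19691, v(1.75) ≈ 0.17377, v(1.875) ≈ 0.15335, v(2) ≈ 0.13534, v(2.125) ≈ 0.11943, v(2.25) ≈ 0.10540, v(2.375) ≈ 0.09301.
Sum = Δs · [v(1.5) + v(1.625) + v(1.75) + ...].
Sum ≈ 0.15004.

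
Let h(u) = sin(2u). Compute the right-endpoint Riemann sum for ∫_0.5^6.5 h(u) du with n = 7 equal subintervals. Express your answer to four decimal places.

Δu = (6.5 − 0.5)/7 = 6/7.
Right endpoints: 19/14, 31/14, 43/14, 55/14, 67/14, 79/14, 6.5.
h(19/14) ≈ 0.4144, h(31/14) ≈ -0.9600, h(43/14) ≈ -0.1399, h(55/14) ≈ 1.0000, h(67/14) ≈ -0.1461, h(79/14) ≈ -0.9582, h(6.5) ≈ 0.4202.
Sum = Δu · [h(19/14) + h(31/14) + h(43/14) + ...].
Sum ≈ -0.3168.

-0.3168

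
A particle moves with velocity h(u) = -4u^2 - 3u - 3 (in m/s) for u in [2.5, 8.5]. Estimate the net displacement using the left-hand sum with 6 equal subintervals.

-778

Δu = (8.5 − 2.5)/6 = 1.
Left endpoints: 2.5, 3.5, 4.5, 5.5, 6.5, 7.5.
h(2.5) = -35.5, h(3.5) = -62.5, h(4.5) = -97.5, h(5.5) = -140.5, h(6.5) = -191.5, h(7.5) = -250.5.
Sum = Δu · [h(2.5) + h(3.5) + h(4.5) + ...].
Sum = -778.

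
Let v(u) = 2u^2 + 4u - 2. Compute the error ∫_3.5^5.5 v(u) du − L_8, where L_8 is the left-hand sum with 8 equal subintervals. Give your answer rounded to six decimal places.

5.458333

Exact integral: ∫_3.5^5.5 v(u) du ≈ 114.33333333.
L_8 = 108.875.
Error ≈ 114.33333333 − 108.875 ≈ 5.458333.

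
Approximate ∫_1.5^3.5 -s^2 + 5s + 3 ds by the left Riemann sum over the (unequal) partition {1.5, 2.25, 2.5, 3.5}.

Subinterval widths: 0.75, 0.25, 1.
Left endpoints: 1.5, 2.25, 2.5.
f(1.5) = 8.25, f(2.25) = 9.1875, f(2.5) = 9.25.
Sum = Σ Δs_i · f(s_i).
Sum = 17.734375.

17.734375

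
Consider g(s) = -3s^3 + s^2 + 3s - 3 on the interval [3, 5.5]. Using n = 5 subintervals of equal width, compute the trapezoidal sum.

Δs = (5.5 − 3)/5 = 0.5.
g(3) = -66, g(3.5) = -108.875, g(4) = -167, g(4.5) = -242.625, g(5) = -338, g(5.5) = -455.375.
T_5 = (Δs/2)·[g(s_0) + 2g(s_1) + ... + 2g(s_{4}) + g(s_5)].
Sum = -558.59375.

-558.59375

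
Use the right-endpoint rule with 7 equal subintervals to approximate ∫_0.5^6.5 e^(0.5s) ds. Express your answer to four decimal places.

60.2632

Δs = (6.5 − 0.5)/7 = 6/7.
Right endpoints: 19/14, 31/14, 43/14, 55/14, 67/14, 79/14, 6.5.
f(19/14) ≈ 1.9711, f(31/14) ≈ 3.0257, f(43/14) ≈ 4.6446, f(55/14) ≈ 7.1298, f(67/14) ≈ 10.9447, f(79/14) ≈ 16.8008, f(6.5) ≈ 25.7903.
Sum = Δs · [f(19/14) + f(31/14) + f(43/14) + ...].
Sum ≈ 60.2632.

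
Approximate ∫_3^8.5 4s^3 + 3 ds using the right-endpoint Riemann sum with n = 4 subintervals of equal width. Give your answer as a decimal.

6889.73828125

Δs = (8.5 − 3)/4 = 1.375.
Right endpoints: 4.375, 5.75, 7.125, 8.5.
f(4.375) = 337.9609375, f(5.75) = 763.4375, f(7.125) = 1449.8203125, f(8.5) = 2459.5.
Sum = Δs · [f(4.375) + f(5.75) + f(7.125) + f(8.5)].
Sum = 6889.73828125.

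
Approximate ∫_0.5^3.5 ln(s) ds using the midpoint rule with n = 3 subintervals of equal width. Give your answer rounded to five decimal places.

Δs = (3.5 − 0.5)/3 = 1.
Midpoints: 1, 2, 3.
f(1) ≈ 0.00000, f(2) ≈ 0.69315, f(3) ≈ 1.09861.
Sum = Δs · [f(1) + f(2) + f(3)].
Sum ≈ 1.79176.

1.79176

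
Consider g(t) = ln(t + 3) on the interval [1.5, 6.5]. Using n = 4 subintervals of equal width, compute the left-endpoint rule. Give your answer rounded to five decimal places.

9.13675

Δt = (6.5 − 1.5)/4 = 1.25.
Left endpoints: 1.5, 2.75, 4, 5.25.
g(1.5) ≈ 1.50408, g(2.75) ≈ 1.74920, g(4) ≈ 1.94591, g(5.25) ≈ 2.11021.
Sum = Δt · [g(1.5) + g(2.75) + g(4) + g(5.25)].
Sum ≈ 9.13675.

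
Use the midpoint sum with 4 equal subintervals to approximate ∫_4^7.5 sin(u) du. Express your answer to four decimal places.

-1.0329

Δu = (7.5 − 4)/4 = 0.875.
Midpoints: 4.4375, 5.3125, 6.1875, 7.0625.
f(4.4375) ≈ -0.9625, f(5.3125) ≈ -0.8253, f(6.1875) ≈ -0.0955, f(7.0625) ≈ 0.7028.
Sum = Δu · [f(4.4375) + f(5.3125) + f(6.1875) + f(7.0625)].
Sum ≈ -1.0329.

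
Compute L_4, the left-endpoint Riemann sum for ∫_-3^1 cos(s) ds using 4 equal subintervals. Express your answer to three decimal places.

0.134

Δs = (1 − (-3))/4 = 1.
Left endpoints: -3, -2, -1, 0.
f(-3) ≈ -0.990, f(-2) ≈ -0.416, f(-1) ≈ 0.540, f(0) ≈ 1.000.
Sum = Δs · [f(-3) + f(-2) + f(-1) + f(0)].
Sum ≈ 0.134.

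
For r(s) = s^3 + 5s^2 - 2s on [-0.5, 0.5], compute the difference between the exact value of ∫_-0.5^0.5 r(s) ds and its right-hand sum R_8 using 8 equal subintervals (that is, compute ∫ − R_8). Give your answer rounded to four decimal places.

0.0964

Exact integral: ∫_-0.5^0.5 r(s) ds ≈ 0.416667.
R_8 = 0.3203125.
Error ≈ 0.416667 − 0.3203125 ≈ 0.0964.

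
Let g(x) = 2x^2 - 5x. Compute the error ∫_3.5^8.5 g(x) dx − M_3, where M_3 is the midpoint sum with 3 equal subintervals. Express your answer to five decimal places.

2.31481

Exact integral: ∫_3.5^8.5 g(x) dx ≈ 230.8333333.
M_3 ≈ 228.5185185.
Error ≈ 230.8333333 − 228.5185185 ≈ 2.31481.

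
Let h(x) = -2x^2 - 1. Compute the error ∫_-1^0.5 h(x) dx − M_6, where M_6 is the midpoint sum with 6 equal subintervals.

-0.015625

Exact integral: ∫_-1^0.5 h(x) dx = -2.25.
M_6 = -2.234375.
Error = -2.25 − (-2.234375) = -0.015625.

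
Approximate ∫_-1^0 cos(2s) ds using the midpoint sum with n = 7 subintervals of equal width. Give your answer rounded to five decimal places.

0.45620

Δs = (0 − (-1))/7 = 1/7.
Midpoints: -13/14, -11/14, -9/14, -0.5, -5/14, -3/14, -1/14.
f(-13/14) ≈ -0.28245, f(-11/14) ≈ -0.00063, f(-9/14) ≈ 0.28124, f(-0.5) ≈ 0.54030, f(-5/14) ≈ 0.75556, f(-3/14) ≈ 0.90956, f(-1/14) ≈ 0.98981.
Sum = Δs · [f(-13/14) + f(-11/14) + f(-9/14) + ...].
Sum ≈ 0.45620.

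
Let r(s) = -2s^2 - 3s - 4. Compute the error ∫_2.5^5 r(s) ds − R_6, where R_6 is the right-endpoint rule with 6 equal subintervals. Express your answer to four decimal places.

Exact integral: ∫_2.5^5 r(s) ds ≈ -111.041667.
R_6 ≈ -120.561343.
Error ≈ -111.041667 − (-120.561343) ≈ 9.5197.

9.5197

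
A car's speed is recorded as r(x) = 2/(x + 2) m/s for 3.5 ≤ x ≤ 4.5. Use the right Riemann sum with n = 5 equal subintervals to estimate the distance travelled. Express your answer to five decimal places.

Δx = (4.5 − 3.5)/5 = 0.2.
Right endpoints: 3.7, 3.9, 4.1, 4.3, 4.5.
r(3.7) = 20/57, r(3.9) = 20/59, r(4.1) = 20/61, r(4.3) = 20/63, r(4.5) = 4/13.
Sum = Δx · [r(3.7) + r(3.9) + r(4.1) + r(4.3) + r(4.5)].
Sum ≈ 0.32858.

0.32858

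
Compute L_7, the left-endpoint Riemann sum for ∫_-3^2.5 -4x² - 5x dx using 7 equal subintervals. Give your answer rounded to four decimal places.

-45.7398

Δx = (2.5 − (-3))/7 = 11/14.
Left endpoints: -3, -31/14, -10/7, -9/14, 1/7, 13/14, 12/7.
f(-3) = -21, f(-31/14) = -837/98, f(-10/7) = -50/49, f(-9/14) = 153/98, f(1/7) = -39/49, f(13/14) = -793/98, f(12/7) = -996/49.
Sum = Δx · [f(-3) + f(-31/14) + f(-10/7) + ...].
Sum ≈ -45.7398.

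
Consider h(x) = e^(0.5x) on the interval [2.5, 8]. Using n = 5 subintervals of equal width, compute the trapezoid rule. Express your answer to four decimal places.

Δx = (8 − 2.5)/5 = 1.1.
h(2.5) ≈ 3.4903, h(3.6) ≈ 6.0496, h(4.7) ≈ 10.4856, h(5.8) ≈ 18.1741, h(6.9) ≈ 31.5004, h(8) ≈ 54.5982.
T_5 = (Δx/2)·[h(x_0) + 2h(x_1) + ... + 2h(x_{4}) + h(x_5)].
Sum ≈ 104.7794.

104.7794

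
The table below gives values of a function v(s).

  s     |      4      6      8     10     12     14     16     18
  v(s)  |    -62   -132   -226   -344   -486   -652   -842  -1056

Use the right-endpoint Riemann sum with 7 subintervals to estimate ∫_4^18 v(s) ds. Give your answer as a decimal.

Δs = 2.
Sum = 2·[(-132) + (-226) + (-344) + (-486) + (-652) + (-842) + (-1056)] = -7476.

-7476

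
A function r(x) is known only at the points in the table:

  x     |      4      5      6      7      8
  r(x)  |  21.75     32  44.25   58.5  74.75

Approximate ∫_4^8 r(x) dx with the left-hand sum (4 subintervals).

156.5

Δx = 1.
Sum = 1·[21.75 + 32 + 44.25 + 58.5] = 156.5.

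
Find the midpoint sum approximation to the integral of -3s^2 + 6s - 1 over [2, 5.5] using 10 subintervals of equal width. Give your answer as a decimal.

Δs = (5.5 − 2)/10 = 0.35.
Midpoints: 2.175, 2.525, 2.875, 3.225, 3.575, 3.925, 4.275, 4.625, 4.975, 5.325.
f(2.175) = -2.141875, f(2.525) = -4.976875, f(2.875) = -8.546875, f(3.225) = -12.851875, f(3.575) = -17.891875, f(3.925) = -23.666875, f(4.275) = -30.176875, f(4.625) = -37.421875, f(4.975) = -45.401875, f(5.325) = -54.116875.
Sum = Δs · [f(2.175) + f(2.525) + f(2.875) + ...].
Sum = -83.0178125.

-83.0178125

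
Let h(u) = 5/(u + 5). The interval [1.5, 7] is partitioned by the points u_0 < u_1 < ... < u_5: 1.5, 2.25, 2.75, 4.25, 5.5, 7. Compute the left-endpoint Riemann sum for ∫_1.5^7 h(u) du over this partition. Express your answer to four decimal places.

3.2795

Subinterval widths: 0.75, 0.5, 1.5, 1.25, 1.5.
Left endpoints: 1.5, 2.25, 2.75, 4.25, 5.5.
h(1.5) = 10/13, h(2.25) = 20/29, h(2.75) = 20/31, h(4.25) = 20/37, h(5.5) = 10/21.
Sum = Σ Δu_i · h(u_i).
Sum ≈ 3.2795.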